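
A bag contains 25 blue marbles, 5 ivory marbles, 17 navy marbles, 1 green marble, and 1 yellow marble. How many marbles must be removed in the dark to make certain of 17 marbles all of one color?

40

In the worst case we take at most 16 of each color, but all 5 ivory, all 1 green, and all 1 yellow (fewer than 16), giving 16 + 5 + 16 + 1 + 1 = 39.
One more marble then forces some color to 17, so 39 + 1 = 40.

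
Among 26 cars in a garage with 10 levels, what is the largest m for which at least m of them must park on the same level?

3

The 26 cars fall into 10 levels.
If each of the 10 levels held at most 2, the total would be at most 10 × 2 = 20 < 26, a contradiction.
So at least one holds ⌈26/10⌉ = 3.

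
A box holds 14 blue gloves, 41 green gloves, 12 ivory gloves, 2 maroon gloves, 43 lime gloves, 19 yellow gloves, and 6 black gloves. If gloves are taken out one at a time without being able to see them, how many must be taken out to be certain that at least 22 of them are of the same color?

Treat the 7 colors as pigeonholes.
In the worst case we take at most 21 of each color, but all 14 blue, all 12 ivory, all 2 maroon, all 19 yellow, and all 6 black (fewer than 21), giving 14 + 21 + 12 + 2 + 21 + 19 + 6 = 95.
One more glove then forces some color to 22, so 95 + 1 = 96.

96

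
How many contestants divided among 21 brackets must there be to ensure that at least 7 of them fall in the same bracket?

127

There are 21 brackets acting as pigeonholes.
With 21 × 6 = 126 contestants we could place exactly 6 in each, with no class reaching 7.
One more forces some class to hold 7, so 126 + 1 = 127.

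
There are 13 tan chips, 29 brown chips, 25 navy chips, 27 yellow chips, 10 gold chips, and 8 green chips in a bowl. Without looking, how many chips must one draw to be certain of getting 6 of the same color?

The worst case takes 5 chips of each color without reaching 6 of any: 6 × 5 = 30.
The next chip must bring some color to 6, so 30 + 1 = 31.

31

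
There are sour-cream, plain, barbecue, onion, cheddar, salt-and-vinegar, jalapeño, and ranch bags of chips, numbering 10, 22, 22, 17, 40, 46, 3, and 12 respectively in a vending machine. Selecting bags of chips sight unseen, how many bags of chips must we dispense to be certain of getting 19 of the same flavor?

115

In the worst case we take at most 18 of each flavor, but all 10 sour-cream, all 17 onion, all 3 jalapeño, and all 12 ranch (fewer than 18), giving 10 + 18 + 18 + 17 + 18 + 18 + 3 + 12 = 114.
One more bag of chips then forces some flavor to 19, so 114 + 1 = 115.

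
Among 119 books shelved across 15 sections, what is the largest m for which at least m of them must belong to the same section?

8

The 119 books fall into 15 sections.
If each of the 15 sections held at most 7, the total would be at most 15 × 7 = 105 < 119, a contradiction.
So at least one holds ⌈119/15⌉ = 8.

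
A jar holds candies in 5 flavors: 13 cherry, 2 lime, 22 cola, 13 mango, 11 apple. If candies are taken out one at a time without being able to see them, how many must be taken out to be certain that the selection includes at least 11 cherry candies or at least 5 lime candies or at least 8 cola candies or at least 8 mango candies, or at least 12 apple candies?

Each of the 5 flavors has its own threshold; avoid all of them simultaneously.
The worst case stops just short of every target: 10 cherry, all 2 lime, 7 cola, 7 mango, 11 apple — 10 + 2 + 7 + 7 + 11 = 37 candies.
One more candy must push some flavor to its target, so 37 + 1 = 38.

38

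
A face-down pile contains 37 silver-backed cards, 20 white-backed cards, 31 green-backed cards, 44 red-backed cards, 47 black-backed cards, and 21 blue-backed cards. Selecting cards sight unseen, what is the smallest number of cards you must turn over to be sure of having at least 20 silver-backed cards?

183

To avoid silver-backed cards as long as possible, exhaust the other 5 back colors first.
The worst case draws every non-silver-backed card first: 20 + 31 + 44 + 47 + 21 = 163.
The next 20 draws are then forced to be silver-backed, giving 163 + 20 = 183.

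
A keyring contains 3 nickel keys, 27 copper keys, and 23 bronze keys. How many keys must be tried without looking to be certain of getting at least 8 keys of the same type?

18

In the worst case we take at most 7 of each type, but all 3 nickel (fewer than 7), giving 3 + 7 + 7 = 17.
One more key then forces some type to 8, so 17 + 1 = 18.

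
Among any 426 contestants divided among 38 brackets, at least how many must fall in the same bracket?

12

If each of the 38 brackets held at most 11, the total would be at most 38 × 11 = 418 < 426, a contradiction.
So at least one holds ⌈426/38⌉ = 12.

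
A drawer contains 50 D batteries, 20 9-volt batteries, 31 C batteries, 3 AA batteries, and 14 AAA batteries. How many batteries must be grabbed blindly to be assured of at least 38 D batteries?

To avoid D batteries as long as possible, exhaust the other 4 types first.
The worst case draws every non-D battery first: 20 + 31 + 3 + 14 = 68.
The next 38 draws are then forced to be D, giving 68 + 38 = 106.

106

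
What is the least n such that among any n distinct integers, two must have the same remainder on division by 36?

Two integers differ by a multiple of 36 exactly when they share a remainder mod 36.
There are 36 residue classes mod 36, so 36 integers can all lie in distinct classes.
One more integer must repeat a residue, giving a difference divisible by 36. So n = 36 + 1 = 37.

37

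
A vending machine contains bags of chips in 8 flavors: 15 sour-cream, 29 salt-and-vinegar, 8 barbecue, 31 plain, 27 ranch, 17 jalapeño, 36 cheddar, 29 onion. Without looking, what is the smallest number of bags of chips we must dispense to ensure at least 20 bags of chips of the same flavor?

In the worst case we take at most 19 of each flavor, but all 15 sour-cream, all 8 barbecue, and all 17 jalapeño (fewer than 19), giving 15 + 19 + 8 + 19 + 19 + 17 + 19 + 19 = 135.
One more bag of chips then forces some flavor to 20, so 135 + 1 = 136.

136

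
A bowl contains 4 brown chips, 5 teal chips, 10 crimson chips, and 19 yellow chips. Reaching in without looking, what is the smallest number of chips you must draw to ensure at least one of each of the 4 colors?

The hardest color to obtain is brown: we could draw every other chip first — 38 − 4 = 34 chips — without a single brown one.
The next draw must be brown, so 34 + 1 = 35.

35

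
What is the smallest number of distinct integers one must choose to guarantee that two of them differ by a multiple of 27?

Use the pigeonhole principle on residue classes: two integers differ by a multiple of 27 exactly when they share a remainder mod 27.
There are 27 residue classes mod 27, so 27 integers can all lie in distinct classes.
One more integer must repeat a residue, giving a difference divisible by 27. So n = 27 + 1 = 28.

28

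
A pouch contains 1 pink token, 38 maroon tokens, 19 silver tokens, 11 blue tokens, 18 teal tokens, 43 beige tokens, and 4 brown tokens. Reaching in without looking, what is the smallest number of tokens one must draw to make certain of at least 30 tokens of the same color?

112

In the worst case we take at most 29 of each color, but all 1 pink, all 19 silver, all 11 blue, all 18 teal, and all 4 brown (fewer than 29), giving 1 + 29 + 19 + 11 + 18 + 29 + 4 = 111.
One more token then forces some color to 30, so 111 + 1 = 112.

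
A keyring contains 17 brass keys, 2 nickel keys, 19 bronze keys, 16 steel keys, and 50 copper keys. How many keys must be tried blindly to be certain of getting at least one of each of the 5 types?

The hardest type to obtain is nickel: we could draw every other key first — 104 − 2 = 102 keys — without a single nickel one.
The next draw must be nickel, so 102 + 1 = 103.

103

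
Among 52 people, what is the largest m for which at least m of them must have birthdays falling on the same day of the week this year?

8

The 52 people fall into 7 days of the week.
If each of the 7 days of the week held at most 7, the total would be at most 7 × 7 = 49 < 52, a contradiction.
So at least one holds ⌈52/7⌉ = 8.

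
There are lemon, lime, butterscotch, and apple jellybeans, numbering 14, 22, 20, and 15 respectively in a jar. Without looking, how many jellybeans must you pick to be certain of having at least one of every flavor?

58

The hardest flavor to obtain is lemon: we could draw every other jellybean first — 71 − 14 = 57 jellybeans — without a single lemon one.
The next draw must be lemon, so 57 + 1 = 58.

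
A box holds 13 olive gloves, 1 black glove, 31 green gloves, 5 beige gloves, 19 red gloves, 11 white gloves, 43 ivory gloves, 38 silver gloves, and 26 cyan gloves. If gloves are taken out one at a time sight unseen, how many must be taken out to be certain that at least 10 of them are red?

The worst case draws every non-red glove first: 13 + 1 + 31 + 5 + 11 + 43 + 38 + 26 = 168.
The next 10 draws are then forced to be red, giving 168 + 10 = 178.

178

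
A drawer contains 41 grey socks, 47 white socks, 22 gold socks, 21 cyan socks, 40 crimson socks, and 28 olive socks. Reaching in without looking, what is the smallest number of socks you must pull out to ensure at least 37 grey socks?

195

The worst case draws every non-grey sock first: 47 + 22 + 21 + 40 + 28 = 158.
The next 37 draws are then forced to be grey, giving 158 + 37 = 195.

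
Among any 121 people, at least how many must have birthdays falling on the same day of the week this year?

The 121 people fall into 7 days of the week.
If each of the 7 days of the week held at most 17, the total would be at most 7 × 17 = 119 < 121, a contradiction.
So at least one holds ⌈121/7⌉ = 18.

18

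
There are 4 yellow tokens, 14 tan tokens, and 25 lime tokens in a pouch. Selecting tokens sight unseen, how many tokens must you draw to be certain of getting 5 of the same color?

Treat the 3 colors as pigeonholes.
The worst case takes 4 tokens of each color without reaching 5 of any: 3 × 4 = 12.
The next token must bring some color to 5, so 12 + 1 = 13.

13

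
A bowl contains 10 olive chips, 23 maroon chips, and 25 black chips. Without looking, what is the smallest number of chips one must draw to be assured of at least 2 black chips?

The worst case draws every non-black chip first: 10 + 23 = 33.
The next 2 draws are then forced to be black, giving 33 + 2 = 35.

35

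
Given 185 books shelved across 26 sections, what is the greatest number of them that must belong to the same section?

8

The 185 books fall into 26 sections.
If each of the 26 sections held at most 7, the total would be at most 26 × 7 = 182 < 185, a contradiction.
So at least one holds ⌈185/26⌉ = 8.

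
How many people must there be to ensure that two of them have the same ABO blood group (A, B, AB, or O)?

There are 4 ABO blood groups acting as pigeonholes.
With 4 people we could place one in each, avoiding any repeat.
One more forces some class to hold 2, so 4 + 1 = 5.

5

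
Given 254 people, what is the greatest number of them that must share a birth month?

22

There are 12 months of the year, which serve as the pigeonholes.
If each of the 12 months of the year held at most 21, the total would be at most 12 × 21 = 252 < 254, a contradiction.
So at least one holds ⌈254/12⌉ = 22.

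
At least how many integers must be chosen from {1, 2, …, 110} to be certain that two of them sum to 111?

56

Partition {1, …, 110} into 55 pairs: {1,110}, {2,109}, …, {55,56}.
Choosing 55 integers — say the integers 1 through 55 — takes one from each pair and avoids the property.
Choosing 56 forces two into the same pair by pigeonhole, and those sum to 111. So 56.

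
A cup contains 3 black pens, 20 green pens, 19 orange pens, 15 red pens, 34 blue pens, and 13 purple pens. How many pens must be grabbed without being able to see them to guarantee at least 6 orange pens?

The worst case draws every non-orange pen first: 3 + 20 + 15 + 34 + 13 = 85.
The next 6 draws are then forced to be orange, giving 85 + 6 = 91.

91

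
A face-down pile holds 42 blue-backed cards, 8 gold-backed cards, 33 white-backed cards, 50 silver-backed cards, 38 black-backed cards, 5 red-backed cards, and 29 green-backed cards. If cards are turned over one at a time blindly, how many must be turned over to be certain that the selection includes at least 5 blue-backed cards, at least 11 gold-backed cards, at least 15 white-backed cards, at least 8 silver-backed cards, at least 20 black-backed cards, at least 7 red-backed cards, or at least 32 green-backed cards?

The worst case stops just short of every target: 4 blue-backed, all 8 gold-backed, 14 white-backed, 7 silver-backed, 19 black-backed, all 5 red-backed, all 29 green-backed — 4 + 8 + 14 + 7 + 19 + 5 + 29 = 86 cards.
One more card must push some back color to its target, so 86 + 1 = 87.

87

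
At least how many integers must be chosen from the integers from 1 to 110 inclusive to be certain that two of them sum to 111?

56

Partition {1, …, 110} into 55 pairs: {1,110}, {2,109}, …, {55,56}.
Choosing 55 integers — say the integers 1 through 55 — takes one from each pair and avoids the property.
Choosing 56 forces two into the same pair by pigeonhole, and those sum to 111. So 56.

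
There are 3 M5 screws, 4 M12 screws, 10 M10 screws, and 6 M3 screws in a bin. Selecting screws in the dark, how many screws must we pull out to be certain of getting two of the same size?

5

Treat the 4 sizes as pigeonholes.
The worst case takes 1 screw of each size without reaching 2 of any: 4 × 1 = 4.
The next screw must bring some size to 2, so 4 + 1 = 5.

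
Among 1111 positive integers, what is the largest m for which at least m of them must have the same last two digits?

There are 100 possible two-digit endings, which serve as the pigeonholes.
If each of the 100 possible two-digit endings held at most 11, the total would be at most 100 × 11 = 1100 < 1111, a contradiction.
So at least one holds ⌈1111/100⌉ = 12.

12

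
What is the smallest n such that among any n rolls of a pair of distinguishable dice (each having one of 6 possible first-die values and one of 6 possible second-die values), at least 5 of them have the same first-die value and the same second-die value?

There are 6 × 6 = 36 (first-die value, second-die value) combinations acting as pigeonholes.
With 36 × 4 = 144 rolls of a pair of distinguishable dice we could place exactly 4 in each, with no (first-die value, second-die value) pair reaching 5.
One more forces some (first-die value, second-die value) pair to hold 5, so 144 + 1 = 145.

145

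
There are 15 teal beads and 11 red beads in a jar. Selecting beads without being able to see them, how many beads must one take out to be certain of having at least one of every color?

16

The hardest color to obtain is red: we could draw every other bead first — 26 − 11 = 15 beads — without a single red one.
The next draw must be red, so 15 + 1 = 16.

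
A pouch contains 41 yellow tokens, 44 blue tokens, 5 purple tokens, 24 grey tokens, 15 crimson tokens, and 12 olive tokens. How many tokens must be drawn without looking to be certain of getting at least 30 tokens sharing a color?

In the worst case we take at most 29 of each color, but all 5 purple, all 24 grey, all 15 crimson, and all 12 olive (fewer than 29), giving 29 + 29 + 5 + 24 + 15 + 12 = 114.
One more token then forces some color to 30, so 114 + 1 = 115.

115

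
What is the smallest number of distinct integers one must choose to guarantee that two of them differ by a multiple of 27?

Two integers differ by a multiple of 27 exactly when they share a remainder mod 27.
There are 27 residue classes mod 27, so 27 integers can all lie in distinct classes.
One more integer must repeat a residue, giving a difference divisible by 27. So n = 27 + 1 = 28.

28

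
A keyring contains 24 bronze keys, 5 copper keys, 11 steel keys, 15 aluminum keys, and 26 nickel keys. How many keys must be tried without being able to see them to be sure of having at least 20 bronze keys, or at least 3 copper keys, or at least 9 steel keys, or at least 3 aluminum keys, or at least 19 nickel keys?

50

The worst case stops just short of every target: 19 bronze, 2 copper, 8 steel, 2 aluminum, 18 nickel — 19 + 2 + 8 + 2 + 18 = 49 keys.
One more key must push some type to its target, so 49 + 1 = 50.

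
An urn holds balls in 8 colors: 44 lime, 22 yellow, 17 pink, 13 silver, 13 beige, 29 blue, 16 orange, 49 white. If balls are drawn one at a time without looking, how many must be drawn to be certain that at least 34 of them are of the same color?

In the worst case we take at most 33 of each color, but all 22 yellow, all 17 pink, all 13 silver, all 13 beige, all 29 blue, and all 16 orange (fewer than 33), giving 33 + 22 + 17 + 13 + 13 + 29 + 16 + 33 = 176.
One more ball then forces some color to 34, so 176 + 1 = 177.

177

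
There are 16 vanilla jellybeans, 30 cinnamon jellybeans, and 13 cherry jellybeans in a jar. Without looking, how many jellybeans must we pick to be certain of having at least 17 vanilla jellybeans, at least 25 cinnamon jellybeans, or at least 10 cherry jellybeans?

50

The worst case stops just short of every target: 16 vanilla, 24 cinnamon, 9 cherry — 16 + 24 + 9 = 49 jellybeans.
One more jellybean must push some flavor to its target, so 49 + 1 = 50.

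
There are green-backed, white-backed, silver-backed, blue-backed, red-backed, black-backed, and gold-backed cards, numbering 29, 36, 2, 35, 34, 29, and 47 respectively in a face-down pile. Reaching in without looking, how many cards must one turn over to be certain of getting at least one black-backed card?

184

The worst case draws every non-black-backed card first: 29 + 36 + 2 + 35 + 34 + 47 = 183.
The next draw is then forced to be black-backed, giving 183 + 1 = 184.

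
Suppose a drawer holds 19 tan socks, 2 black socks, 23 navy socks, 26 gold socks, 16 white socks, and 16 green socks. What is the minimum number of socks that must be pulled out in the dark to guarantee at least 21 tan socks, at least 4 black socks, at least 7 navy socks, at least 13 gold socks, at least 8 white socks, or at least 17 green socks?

The worst case stops just short of every target: all 19 tan, all 2 black, 6 navy, 12 gold, 7 white, 16 green — 19 + 2 + 6 + 12 + 7 + 16 = 62 socks.
One more sock must push some color to its target, so 62 + 1 = 63.

63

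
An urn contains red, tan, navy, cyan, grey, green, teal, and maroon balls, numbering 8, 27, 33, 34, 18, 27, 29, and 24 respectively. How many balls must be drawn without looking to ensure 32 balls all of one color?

Treat the 8 colors as pigeonholes.
In the worst case we take at most 31 of each color, but all 8 red, all 27 tan, all 18 grey, all 27 green, all 29 teal, and all 24 maroon (fewer than 31), giving 8 + 27 + 31 + 31 + 18 + 27 + 29 + 24 = 195.
One more ball then forces some color to 32, so 195 + 1 = 196.

196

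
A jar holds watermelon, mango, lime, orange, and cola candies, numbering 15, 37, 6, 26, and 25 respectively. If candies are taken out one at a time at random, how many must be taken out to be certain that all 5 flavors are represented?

104

The hardest flavor to obtain is lime: we could draw every other candy first — 109 − 6 = 103 candies — without a single lime one.
The next draw must be lime, so 103 + 1 = 104.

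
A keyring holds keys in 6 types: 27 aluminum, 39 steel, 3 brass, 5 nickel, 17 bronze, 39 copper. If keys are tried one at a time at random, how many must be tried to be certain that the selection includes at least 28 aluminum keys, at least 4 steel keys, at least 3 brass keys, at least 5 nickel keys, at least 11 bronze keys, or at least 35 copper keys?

The worst case stops just short of every target: 27 aluminum, 3 steel, 2 brass, 4 nickel, 10 bronze, 34 copper — 27 + 3 + 2 + 4 + 10 + 34 = 80 keys.
One more key must push some type to its target, so 80 + 1 = 81.

81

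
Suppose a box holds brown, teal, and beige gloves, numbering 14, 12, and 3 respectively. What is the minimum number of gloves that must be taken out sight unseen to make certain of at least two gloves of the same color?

The worst case takes 1 glove of each color without reaching 2 of any: 3 × 1 = 3.
The next glove must bring some color to 2, so 3 + 1 = 4.

4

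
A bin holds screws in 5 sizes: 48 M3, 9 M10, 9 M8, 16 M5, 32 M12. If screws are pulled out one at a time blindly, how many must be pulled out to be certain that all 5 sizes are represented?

The hardest size to obtain is M10: we could draw every other screw first — 114 − 9 = 105 screws — without a single M10 one.
The next draw must be M10, so 105 + 1 = 106.

106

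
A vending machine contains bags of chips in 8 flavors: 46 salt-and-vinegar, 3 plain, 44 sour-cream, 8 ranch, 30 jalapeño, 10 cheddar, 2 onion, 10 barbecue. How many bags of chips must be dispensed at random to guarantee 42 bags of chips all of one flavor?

146

Treat the 8 flavors as pigeonholes.
In the worst case we take at most 41 of each flavor, but all 3 plain, all 8 ranch, all 30 jalapeño, all 10 cheddar, all 2 onion, and all 10 barbecue (fewer than 41), giving 41 + 3 + 41 + 8 + 30 + 10 + 2 + 10 = 145.
One more bag of chips then forces some flavor to 42, so 145 + 1 = 146.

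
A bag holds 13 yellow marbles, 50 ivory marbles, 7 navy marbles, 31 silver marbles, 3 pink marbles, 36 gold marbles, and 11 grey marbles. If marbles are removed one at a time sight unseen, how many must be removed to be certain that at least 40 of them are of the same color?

In the worst case we take at most 39 of each color, but all 13 yellow, all 7 navy, all 31 silver, all 3 pink, all 36 gold, and all 11 grey (fewer than 39), giving 13 + 39 + 7 + 31 + 3 + 36 + 11 = 140.
One more marble then forces some color to 40, so 140 + 1 = 141.

141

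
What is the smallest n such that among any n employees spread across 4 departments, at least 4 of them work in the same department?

There are 4 departments acting as pigeonholes.
With 4 × 3 = 12 employees we could place exactly 3 in each, with no class reaching 4.
One more forces some class to hold 4, so 12 + 1 = 13.

13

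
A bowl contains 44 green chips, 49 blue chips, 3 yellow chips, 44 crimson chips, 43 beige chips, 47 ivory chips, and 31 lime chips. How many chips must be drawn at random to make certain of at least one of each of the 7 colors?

The hardest color to obtain is yellow: we could draw every other chip first — 261 − 3 = 258 chips — without a single yellow one.
The next draw must be yellow, so 258 + 1 = 259.

259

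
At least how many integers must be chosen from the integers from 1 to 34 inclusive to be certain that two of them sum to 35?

18

Partition {1, …, 34} into 17 pairs: {1,34}, {2,33}, …, {17,18}.
Choosing 17 integers — say the integers 1 through 17 — takes one from each pair and avoids the property.
Choosing 18 forces two into the same pair by pigeonhole, and those sum to 35. So 18.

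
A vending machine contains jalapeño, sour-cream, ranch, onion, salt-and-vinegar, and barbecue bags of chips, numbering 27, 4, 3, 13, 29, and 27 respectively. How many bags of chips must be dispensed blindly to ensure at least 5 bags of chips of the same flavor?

24

Treat the 6 flavors as pigeonholes.
In the worst case we take at most 4 of each flavor, but all 3 ranch (fewer than 4), giving 4 + 4 + 3 + 4 + 4 + 4 = 23.
One more bag of chips then forces some flavor to 5, so 23 + 1 = 24.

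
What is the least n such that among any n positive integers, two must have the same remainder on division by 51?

52

Two integers differ by a multiple of 51 exactly when they share a remainder mod 51.
There are 51 residue classes mod 51, so 51 integers can all lie in distinct classes.
One more integer must repeat a residue, giving a difference divisible by 51. So n = 51 + 1 = 52.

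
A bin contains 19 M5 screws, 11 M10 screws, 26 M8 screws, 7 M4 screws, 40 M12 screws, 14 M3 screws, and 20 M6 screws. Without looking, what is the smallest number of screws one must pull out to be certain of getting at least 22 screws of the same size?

Treat the 7 sizes as pigeonholes.
In the worst case we take at most 21 of each size, but all 19 M5, all 11 M10, all 7 M4, all 14 M3, and all 20 M6 (fewer than 21), giving 19 + 11 + 21 + 7 + 21 + 14 + 20 = 113.
One more screw then forces some size to 22, so 113 + 1 = 114.

114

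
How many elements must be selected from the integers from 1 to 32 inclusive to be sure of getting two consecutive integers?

Partition {1, …, 32} into 16 pairs: {1,2}, {3,4}, …, {31,32}.
Choosing 16 integers — say the 16 even numbers 2, 4, …, 32 — takes one from each pair and avoids the property.
Choosing 17 forces two into the same pair by pigeonhole, and those are consecutive. So 17.

17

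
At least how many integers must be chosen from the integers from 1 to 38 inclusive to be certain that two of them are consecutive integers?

20

Partition {1, …, 38} into 19 pairs: {1,2}, {3,4}, …, {37,38}.
Choosing 19 integers — say the 19 even numbers 2, 4, …, 38 — takes one from each pair and avoids the property.
Choosing 20 forces two into the same pair by pigeonhole, and those are consecutive. So 20.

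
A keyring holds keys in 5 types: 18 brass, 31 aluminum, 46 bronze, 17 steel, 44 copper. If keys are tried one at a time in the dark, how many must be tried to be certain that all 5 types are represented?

The hardest type to obtain is steel: we could draw every other key first — 156 − 17 = 139 keys — without a single steel one.
The next draw must be steel, so 139 + 1 = 140.

140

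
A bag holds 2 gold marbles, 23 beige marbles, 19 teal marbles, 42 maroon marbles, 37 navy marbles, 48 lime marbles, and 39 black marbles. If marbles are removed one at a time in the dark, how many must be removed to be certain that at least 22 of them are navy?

195

The worst case draws every non-navy marble first: 2 + 23 + 19 + 42 + 48 + 39 = 173.
The next 22 draws are then forced to be navy, giving 173 + 22 = 195.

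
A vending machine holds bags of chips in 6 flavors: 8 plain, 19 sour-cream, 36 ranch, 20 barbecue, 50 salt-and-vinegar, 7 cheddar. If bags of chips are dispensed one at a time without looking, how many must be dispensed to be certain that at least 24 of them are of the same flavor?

101

In the worst case we take at most 23 of each flavor, but all 8 plain, all 19 sour-cream, all 20 barbecue, and all 7 cheddar (fewer than 23), giving 8 + 19 + 23 + 20 + 23 + 7 = 100.
One more bag of chips then forces some flavor to 24, so 100 + 1 = 101.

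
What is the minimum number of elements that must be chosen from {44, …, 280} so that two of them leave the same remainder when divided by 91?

Use the pigeonhole principle on residue classes: group the integers by remainder mod 91; there are 91 residue classes, each nonempty in this range.
Choosing one from each class (91 integers) avoids any shared remainder.
One more choice must repeat a class, so two differ by a multiple of 91. Hence 91 + 1 = 92.

92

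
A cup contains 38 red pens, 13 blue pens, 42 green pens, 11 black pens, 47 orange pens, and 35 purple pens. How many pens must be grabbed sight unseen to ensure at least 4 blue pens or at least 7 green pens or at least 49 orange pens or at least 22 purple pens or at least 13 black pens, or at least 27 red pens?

115

The worst case stops just short of every target: 26 red, 3 blue, 6 green, all 11 black, all 47 orange, 21 purple — 26 + 3 + 6 + 11 + 47 + 21 = 114 pens.
One more pen must push some ink color to its target, so 114 + 1 = 115.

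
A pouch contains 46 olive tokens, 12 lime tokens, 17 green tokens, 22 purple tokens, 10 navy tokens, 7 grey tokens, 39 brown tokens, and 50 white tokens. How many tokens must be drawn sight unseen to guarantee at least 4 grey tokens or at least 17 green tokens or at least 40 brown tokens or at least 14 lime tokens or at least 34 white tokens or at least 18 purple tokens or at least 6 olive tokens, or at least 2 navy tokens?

The worst case stops just short of every target: 5 olive, all 12 lime, 16 green, 17 purple, 1 navy, 3 grey, 39 brown, 33 white — 5 + 12 + 16 + 17 + 1 + 3 + 39 + 33 = 126 tokens.
One more token must push some color to its target, so 126 + 1 = 127.

127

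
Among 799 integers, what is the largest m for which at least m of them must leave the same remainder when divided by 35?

23

The 799 integers fall into 35 residue classes modulo 35.
If each of the 35 residue classes modulo 35 held at most 22, the total would be at most 35 × 22 = 770 < 799, a contradiction.
So at least one holds ⌈799/35⌉ = 23.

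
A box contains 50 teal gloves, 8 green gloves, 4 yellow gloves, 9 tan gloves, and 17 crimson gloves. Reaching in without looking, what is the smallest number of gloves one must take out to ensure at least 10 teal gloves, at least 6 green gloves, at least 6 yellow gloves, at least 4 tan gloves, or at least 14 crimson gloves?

The worst case stops just short of every target: 9 teal, 5 green, all 4 yellow, 3 tan, 13 crimson — 9 + 5 + 4 + 3 + 13 = 34 gloves.
One more glove must push some color to its target, so 34 + 1 = 35.

35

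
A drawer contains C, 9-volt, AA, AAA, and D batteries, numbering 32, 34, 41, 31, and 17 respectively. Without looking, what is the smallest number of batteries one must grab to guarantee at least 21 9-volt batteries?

The worst case draws every non-9-volt battery first: 32 + 41 + 31 + 17 = 121.
The next 21 draws are then forced to be 9-volt, giving 121 + 21 = 142.

142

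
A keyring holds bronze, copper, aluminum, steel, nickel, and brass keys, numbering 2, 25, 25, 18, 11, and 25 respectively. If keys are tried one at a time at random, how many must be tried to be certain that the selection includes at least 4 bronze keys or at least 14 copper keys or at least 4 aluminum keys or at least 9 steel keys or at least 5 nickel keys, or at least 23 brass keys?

53

Each of the 6 types has its own threshold; avoid all of them simultaneously.
The worst case stops just short of every target: all 2 bronze, 13 copper, 3 aluminum, 8 steel, 4 nickel, 22 brass — 2 + 13 + 3 + 8 + 4 + 22 = 52 keys.
One more key must push some type to its target, so 52 + 1 = 53.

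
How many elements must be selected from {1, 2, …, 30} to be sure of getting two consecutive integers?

16

Partition {1, …, 30} into 15 pairs: {1,2}, {3,4}, …, {29,30}.
Choosing 15 integers — say the 15 even numbers 2, 4, …, 30 — takes one from each pair and avoids the property.
Choosing 16 forces two into the same pair by pigeonhole, and those are consecutive. So 16.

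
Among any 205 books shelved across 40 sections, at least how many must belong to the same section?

If each of the 40 sections held at most 5, the total would be at most 40 × 5 = 200 < 205, a contradiction.
So at least one holds ⌈205/40⌉ = 6.

6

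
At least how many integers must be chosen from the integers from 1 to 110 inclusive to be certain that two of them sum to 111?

Partition {1, …, 110} into 55 pairs: {1,110}, {2,109}, …, {55,56}.
Choosing 55 integers — say the integers 1 through 55 — takes one from each pair and avoids the property.
Choosing 56 forces two into the same pair by pigeonhole, and those sum to 111. So 56.

56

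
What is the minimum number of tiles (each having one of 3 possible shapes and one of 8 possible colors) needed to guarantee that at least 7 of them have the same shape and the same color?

145

There are 3 × 8 = 24 (shape, color) combinations acting as pigeonholes.
With 24 × 6 = 144 tiles we could place exactly 6 in each, with no (shape, color) pair reaching 7.
One more forces some (shape, color) pair to hold 7, so 144 + 1 = 145.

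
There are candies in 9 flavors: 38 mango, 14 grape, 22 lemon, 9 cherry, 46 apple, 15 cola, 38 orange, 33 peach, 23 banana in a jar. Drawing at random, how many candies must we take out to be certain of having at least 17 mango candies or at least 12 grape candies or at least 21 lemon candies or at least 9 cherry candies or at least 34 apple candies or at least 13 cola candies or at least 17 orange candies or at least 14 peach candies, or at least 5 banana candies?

134

Each of the 9 flavors has its own threshold; avoid all of them simultaneously.
The worst case stops just short of every target: 16 mango, 11 grape, 20 lemon, 8 cherry, 33 apple, 12 cola, 16 orange, 13 peach, 4 banana — 16 + 11 + 20 + 8 + 33 + 12 + 16 + 13 + 4 = 133 candies.
One more candy must push some flavor to its target, so 133 + 1 = 134.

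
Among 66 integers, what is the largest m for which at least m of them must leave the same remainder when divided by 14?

If each of the 14 residue classes modulo 14 held at most 4, the total would be at most 14 × 4 = 56 < 66, a contradiction.
So at least one holds ⌈66/14⌉ = 5.

5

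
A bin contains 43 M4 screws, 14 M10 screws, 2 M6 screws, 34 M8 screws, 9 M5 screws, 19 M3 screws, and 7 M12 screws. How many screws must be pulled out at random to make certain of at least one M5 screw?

120

To avoid M5 screws as long as possible, exhaust the other 6 sizes first.
The worst case draws every non-M5 screw first: 43 + 14 + 2 + 34 + 19 + 7 = 119.
The next draw is then forced to be M5, giving 119 + 1 = 120.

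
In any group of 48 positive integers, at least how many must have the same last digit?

5

There are 10 possible last digits, which serve as the pigeonholes.
If each of the 10 possible last digits held at most 4, the total would be at most 10 × 4 = 40 < 48, a contradiction.
So at least one holds ⌈48/10⌉ = 5.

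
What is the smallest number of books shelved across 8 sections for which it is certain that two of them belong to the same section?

9

There are 8 sections acting as pigeonholes.
With 8 books we could place one in each, avoiding any repeat.
One more forces some class to hold 2, so 8 + 1 = 9.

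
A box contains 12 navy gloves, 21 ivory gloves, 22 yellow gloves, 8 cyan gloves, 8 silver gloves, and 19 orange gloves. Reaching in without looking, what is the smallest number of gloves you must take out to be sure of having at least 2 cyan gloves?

The worst case draws every non-cyan glove first: 12 + 21 + 22 + 8 + 19 = 82.
The next 2 draws are then forced to be cyan, giving 82 + 2 = 84.

84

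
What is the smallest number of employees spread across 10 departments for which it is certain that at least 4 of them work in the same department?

31

There are 10 departments acting as pigeonholes.
With 10 × 3 = 30 employees we could place exactly 3 in each, with no class reaching 4.
One more forces some class to hold 4, so 30 + 1 = 31.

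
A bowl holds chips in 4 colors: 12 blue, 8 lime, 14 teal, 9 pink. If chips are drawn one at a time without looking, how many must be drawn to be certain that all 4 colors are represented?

The hardest color to obtain is lime: we could draw every other chip first — 43 − 8 = 35 chips — without a single lime one.
The next draw must be lime, so 35 + 1 = 36.

36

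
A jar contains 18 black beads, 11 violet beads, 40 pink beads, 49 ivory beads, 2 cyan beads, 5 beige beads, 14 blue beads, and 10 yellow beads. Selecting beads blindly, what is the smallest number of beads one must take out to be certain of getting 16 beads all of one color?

88

Treat the 8 colors as pigeonholes.
In the worst case we take at most 15 of each color, but all 11 violet, all 2 cyan, all 5 beige, all 14 blue, and all 10 yellow (fewer than 15), giving 15 + 11 + 15 + 15 + 2 + 5 + 14 + 10 = 87.
One more bead then forces some color to 16, so 87 + 1 = 88.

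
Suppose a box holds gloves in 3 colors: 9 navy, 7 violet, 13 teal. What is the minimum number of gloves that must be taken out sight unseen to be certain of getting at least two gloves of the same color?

4

Treat the 3 colors as pigeonholes.
The worst case takes 1 glove of each color without reaching 2 of any: 3 × 1 = 3.
The next glove must bring some color to 2, so 3 + 1 = 4.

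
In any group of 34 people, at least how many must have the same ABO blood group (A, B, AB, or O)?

There are 4 ABO blood groups, which serve as the pigeonholes.
If each of the 4 ABO blood groups held at most 8, the total would be at most 4 × 8 = 32 < 34, a contradiction.
So at least one holds ⌈34/4⌉ = 9.

9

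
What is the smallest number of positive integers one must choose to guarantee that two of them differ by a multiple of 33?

Two integers differ by a multiple of 33 exactly when they share a remainder mod 33.
There are 33 residue classes mod 33, so 33 integers can all lie in distinct classes.
One more integer must repeat a residue, giving a difference divisible by 33. So n = 33 + 1 = 34.

34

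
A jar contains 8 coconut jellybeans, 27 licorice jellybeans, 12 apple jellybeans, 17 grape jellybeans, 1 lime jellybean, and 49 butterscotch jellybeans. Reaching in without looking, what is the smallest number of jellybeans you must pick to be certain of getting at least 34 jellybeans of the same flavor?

99

In the worst case we take at most 33 of each flavor, but all 8 coconut, all 27 licorice, all 12 apple, all 17 grape, and all 1 lime (fewer than 33), giving 8 + 27 + 12 + 17 + 1 + 33 = 98.
One more jellybean then forces some flavor to 34, so 98 + 1 = 99.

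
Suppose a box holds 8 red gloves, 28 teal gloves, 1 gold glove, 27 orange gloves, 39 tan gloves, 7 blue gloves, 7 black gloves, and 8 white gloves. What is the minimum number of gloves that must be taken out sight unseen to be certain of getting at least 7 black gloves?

125

To avoid black gloves as long as possible, exhaust the other 7 colors first.
The worst case draws every non-black glove first: 8 + 28 + 1 + 27 + 39 + 7 + 8 = 118.
The next 7 draws are then forced to be black, giving 118 + 7 = 125.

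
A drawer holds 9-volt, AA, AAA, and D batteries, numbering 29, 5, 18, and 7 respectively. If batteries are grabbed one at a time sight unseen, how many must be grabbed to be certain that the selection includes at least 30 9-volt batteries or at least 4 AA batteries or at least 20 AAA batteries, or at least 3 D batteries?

53

The worst case stops just short of every target: 29 9-volt, 3 AA, all 18 AAA, 2 D — 29 + 3 + 18 + 2 = 52 batteries.
One more battery must push some type to its target, so 52 + 1 = 53.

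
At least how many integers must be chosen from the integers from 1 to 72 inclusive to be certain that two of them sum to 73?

Partition {1, …, 72} into 36 pairs: {1,72}, {2,71}, …, {36,37}.
Choosing 36 integers — say the integers 1 through 36 — takes one from each pair and avoids the property.
Choosing 37 forces two into the same pair by pigeonhole, and those sum to 73. So 37.

37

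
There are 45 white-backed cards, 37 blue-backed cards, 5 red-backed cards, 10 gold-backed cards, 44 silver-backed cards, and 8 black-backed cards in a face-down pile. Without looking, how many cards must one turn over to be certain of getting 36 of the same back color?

Treat the 6 back colors as pigeonholes.
In the worst case we take at most 35 of each back color, but all 5 red-backed, all 10 gold-backed, and all 8 black-backed (fewer than 35), giving 35 + 35 + 5 + 10 + 35 + 8 = 128.
One more card then forces some back color to 36, so 128 + 1 = 129.

129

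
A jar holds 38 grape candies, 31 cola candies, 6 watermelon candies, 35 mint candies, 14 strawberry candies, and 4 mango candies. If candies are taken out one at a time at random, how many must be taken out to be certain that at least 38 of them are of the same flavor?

128

Treat the 6 flavors as pigeonholes.
In the worst case we take at most 37 of each flavor, but all 31 cola, all 6 watermelon, all 35 mint, all 14 strawberry, and all 4 mango (fewer than 37), giving 37 + 31 + 6 + 35 + 14 + 4 = 127.
One more candy then forces some flavor to 38, so 127 + 1 = 128.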